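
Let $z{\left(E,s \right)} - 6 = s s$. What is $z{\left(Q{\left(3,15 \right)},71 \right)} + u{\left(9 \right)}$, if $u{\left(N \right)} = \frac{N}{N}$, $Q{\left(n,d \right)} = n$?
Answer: $5048$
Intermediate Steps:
$u{\left(N \right)} = 1$
$z{\left(E,s \right)} = 6 + s^{2}$ ($z{\left(E,s \right)} = 6 + s s = 6 + s^{2}$)
$z{\left(Q{\left(3,15 \right)},71 \right)} + u{\left(9 \right)} = \left(6 + 71^{2}\right) + 1 = \left(6 + 5041\right) + 1 = 5047 + 1 = 5048$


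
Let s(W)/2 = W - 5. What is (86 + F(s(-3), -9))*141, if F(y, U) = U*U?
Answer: 23547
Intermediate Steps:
s(W) = -10 + 2*W (s(W) = 2*(W - 5) = 2*(-5 + W) = -10 + 2*W)
F(y, U) = U²
(86 + F(s(-3), -9))*141 = (86 + (-9)²)*141 = (86 + 81)*141 = 167*141 = 23547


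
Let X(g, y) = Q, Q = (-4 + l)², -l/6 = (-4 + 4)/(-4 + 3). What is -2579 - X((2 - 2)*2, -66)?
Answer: -2595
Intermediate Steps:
l = 0 (l = -6*(-4 + 4)/(-4 + 3) = -0/(-1) = -0*(-1) = -6*0 = 0)
Q = 16 (Q = (-4 + 0)² = (-4)² = 16)
X(g, y) = 16
-2579 - X((2 - 2)*2, -66) = -2579 - 1*16 = -2579 - 16 = -2595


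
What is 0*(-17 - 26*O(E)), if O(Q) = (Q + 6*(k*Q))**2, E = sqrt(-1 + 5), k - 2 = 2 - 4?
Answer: 0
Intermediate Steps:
k = 0 (k = 2 + (2 - 4) = 2 - 2 = 0)
E = 2 (E = sqrt(4) = 2)
O(Q) = Q**2 (O(Q) = (Q + 6*(0*Q))**2 = (Q + 6*0)**2 = (Q + 0)**2 = Q**2)
0*(-17 - 26*O(E)) = 0*(-17 - 26*2**2) = 0*(-17 - 26*4) = 0*(-17 - 104) = 0*(-121) = 0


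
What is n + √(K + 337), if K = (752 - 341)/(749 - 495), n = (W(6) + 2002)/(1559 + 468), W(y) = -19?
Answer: 1983/2027 + √21846286/254 ≈ 19.380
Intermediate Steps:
n = 1983/2027 (n = (-19 + 2002)/(1559 + 468) = 1983/2027 ≈ 0.97829)
K = 411/254 ≈ 1.6181
n + √(K + 337) = 1983/2027 + √(411/254 + 337) = 1983/2027 + √(86009/254) = 1983/2027 + √21846286/254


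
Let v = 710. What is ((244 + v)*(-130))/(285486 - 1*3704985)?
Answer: 41340/1139833 ≈ 0.036268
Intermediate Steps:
((244 + v)*(-130))/(285486 - 1*3704985) = ((244 + 710)*(-130))/(285486 - 1*3704985) = (954*(-130))/(285486 - 3704985) = -124020/(-3419499) = -124020*(-1/3419499) = 41340/1139833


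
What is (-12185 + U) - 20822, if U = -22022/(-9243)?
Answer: -23466283/711 ≈ -33005.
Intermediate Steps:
U = 1694/711 (U = -22022*(-1/9243) = 1694/711 ≈ 2.3826)
(-12185 + U) - 20822 = (-12185 + 1694/711) - 20822 = -8661841/711 - 20822 = -23466283/711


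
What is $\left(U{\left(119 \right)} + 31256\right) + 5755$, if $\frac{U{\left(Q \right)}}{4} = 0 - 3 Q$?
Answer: $35583$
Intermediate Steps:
$U{\left(Q \right)} = - 12 Q$ ($U{\left(Q \right)} = 4 \left(0 - 3 Q\right) = 4 \left(- 3 Q\right) = - 12 Q$)
$\left(U{\left(119 \right)} + 31256\right) + 5755 = \left(\left(-12\right) 119 + 31256\right) + 5755 = \left(-1428 + 31256\right) + 5755 = 29828 + 5755 = 35583$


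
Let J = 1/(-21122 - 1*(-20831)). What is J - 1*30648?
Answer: -8918569/291 ≈ -30648.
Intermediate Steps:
J = -1/291 (J = 1/(-21122 + 20831) = 1/(-291) = -1/291 ≈ -0.0034364)
J - 1*30648 = -1/291 - 1*30648 = -1/291 - 30648 = -8918569/291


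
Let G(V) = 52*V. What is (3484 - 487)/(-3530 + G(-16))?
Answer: -999/1454 ≈ -0.68707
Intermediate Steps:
(3484 - 487)/(-3530 + G(-16)) = (3484 - 487)/(-3530 + 52*(-16)) = 2997/(-3530 - 832) = 2997/(-4362) = 2997*(-1/4362) = -999/1454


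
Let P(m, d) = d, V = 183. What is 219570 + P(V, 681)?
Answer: 220251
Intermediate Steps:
219570 + P(V, 681) = 219570 + 681 = 220251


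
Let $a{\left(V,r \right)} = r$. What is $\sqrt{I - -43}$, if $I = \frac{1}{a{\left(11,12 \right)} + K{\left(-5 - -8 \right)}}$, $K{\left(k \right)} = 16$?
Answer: $\frac{\sqrt{8435}}{14} \approx 6.5602$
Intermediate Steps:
$I = \frac{1}{28}$ ($I = \frac{1}{12 + 16} = \frac{1}{28} \approx 0.035714$)
$\sqrt{I - -43} = \sqrt{\frac{1}{28} - -43} = \sqrt{\frac{1}{28} + \left(-130 + 173\right)} = \sqrt{\frac{1}{28} + 43} = \sqrt{\frac{1205}{28}} = \frac{\sqrt{8435}}{14}$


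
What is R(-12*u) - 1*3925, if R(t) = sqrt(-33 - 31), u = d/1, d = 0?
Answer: -3925 + 8*I ≈ -3925.0 + 8.0*I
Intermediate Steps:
u = 0 (u = 0/1 = 0*1 = 0)
R(t) = 8*I (R(t) = sqrt(-64) = 8*I)
R(-12*u) - 1*3925 = 8*I - 1*3925 = 8*I - 3925 = -3925 + 8*I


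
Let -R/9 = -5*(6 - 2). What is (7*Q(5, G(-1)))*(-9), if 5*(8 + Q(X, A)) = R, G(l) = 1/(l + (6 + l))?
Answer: -1764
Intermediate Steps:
G(l) = 1/(6 + 2*l)
R = 180 (R = -(-45)*(6 - 2) = -(-45)*4 = -9*(-20) = 180)
Q(X, A) = 28 (Q(X, A) = -8 + (1/5)*180 = -8 + 36 = 28)
(7*Q(5, G(-1)))*(-9) = (7*28)*(-9) = 196*(-9) = -1764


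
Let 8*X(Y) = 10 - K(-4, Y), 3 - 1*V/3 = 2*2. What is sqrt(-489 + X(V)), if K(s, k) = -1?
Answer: I*sqrt(7802)/4 ≈ 22.082*I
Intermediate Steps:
V = -3 (V = 9 - 6*2 = 9 - 3*4 = 9 - 12 = -3)
X(Y) = 11/8 (X(Y) = (10 - 1*(-1))/8 = (10 + 1)/8 = (1/8)*11 = 11/8)
sqrt(-489 + X(V)) = sqrt(-489 + 11/8) = sqrt(-3901/8) = I*sqrt(7802)/4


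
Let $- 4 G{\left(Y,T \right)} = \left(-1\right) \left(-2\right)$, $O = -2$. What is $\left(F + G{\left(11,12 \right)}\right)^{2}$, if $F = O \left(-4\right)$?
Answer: $\frac{225}{4} \approx 56.25$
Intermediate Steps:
$G{\left(Y,T \right)} = - \frac{1}{2}$ ($G{\left(Y,T \right)} = - \frac{\left(-1\right) \left(-2\right)}{4} = \left(- \frac{1}{4}\right) 2 = - \frac{1}{2}$)
$F = 8$ ($F = \left(-2\right) \left(-4\right) = 8$)
$\left(F + G{\left(11,12 \right)}\right)^{2} = \left(8 - \frac{1}{2}\right)^{2} = \left(\frac{15}{2}\right)^{2} = \frac{225}{4}$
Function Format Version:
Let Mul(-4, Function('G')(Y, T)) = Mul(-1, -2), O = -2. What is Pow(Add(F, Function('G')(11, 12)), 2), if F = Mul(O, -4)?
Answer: Rational(225, 4) ≈ 56.250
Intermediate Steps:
Function('G')(Y, T) = Rational(-1, 2) (Function('G')(Y, T) = Mul(Rational(-1, 4), Mul(-1, -2)) = Mul(Rational(-1, 4), 2) = Rational(-1, 2))
F = 8 (F = Mul(-2, -4) = 8)
Pow(Add(F, Function('G')(11, 12)), 2) = Pow(Add(8, Rational(-1, 2)), 2) = Pow(Rational(15, 2), 2) = Rational(225, 4)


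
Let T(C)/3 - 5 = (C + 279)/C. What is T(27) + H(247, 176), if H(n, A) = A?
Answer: 225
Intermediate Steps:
T(C) = 15 + 3*(279 + C)/C (T(C) = 15 + 3*((C + 279)/C) = 15 + 3*((279 + C)/C) = 15 + 3*(279 + C)/C)
T(27) + H(247, 176) = (18 + 837/27) + 176 = (18 + 837*(1/27)) + 176 = (18 + 31) + 176 = 49 + 176 = 225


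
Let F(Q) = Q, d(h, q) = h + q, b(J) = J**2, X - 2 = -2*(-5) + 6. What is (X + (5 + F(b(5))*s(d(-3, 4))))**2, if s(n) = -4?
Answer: 5929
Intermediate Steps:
X = 18 (X = 2 + (-2*(-5) + 6) = 2 + (10 + 6) = 2 + 16 = 18)
(X + (5 + F(b(5))*s(d(-3, 4))))**2 = (18 + (5 + 5**2*(-4)))**2 = (18 + (5 + 25*(-4)))**2 = (18 + (5 - 100))**2 = (18 - 95)**2 = (-77)**2 = 5929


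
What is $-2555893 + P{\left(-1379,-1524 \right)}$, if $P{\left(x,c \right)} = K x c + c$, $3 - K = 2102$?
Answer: $-4413807421$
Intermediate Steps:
$K = -2099$ ($K = 3 - 2102 = -2099$)
$P{\left(x,c \right)} = c - 2099 c x$ ($P{\left(x,c \right)} = - 2099 x c + c = - 2099 c x + c = c - 2099 c x$)
$-2555893 + P{\left(-1379,-1524 \right)} = -2555893 - 1524 \left(1 - -2894521\right) = -2555893 - 1524 \left(1 + 2894521\right) = -2555893 - 4411251528 = -4413807421$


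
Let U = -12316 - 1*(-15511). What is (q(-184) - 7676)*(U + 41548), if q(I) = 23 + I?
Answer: -350650891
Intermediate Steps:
U = 3195 (U = -12316 + 15511 = 3195)
(q(-184) - 7676)*(U + 41548) = ((23 - 184) - 7676)*(3195 + 41548) = (-161 - 7676)*44743 = -7837*44743 = -350650891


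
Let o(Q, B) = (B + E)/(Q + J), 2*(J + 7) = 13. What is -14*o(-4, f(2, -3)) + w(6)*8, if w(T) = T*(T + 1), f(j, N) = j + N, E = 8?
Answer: 3220/9 ≈ 357.78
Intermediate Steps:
J = -½ (J = -7 + (½)*13 = -7 + 13/2 = -½ ≈ -0.50000)
f(j, N) = N + j
o(Q, B) = (8 + B)/(-½ + Q) (o(Q, B) = (B + 8)/(Q - ½) = (8 + B)/(-½ + Q))
w(T) = T*(1 + T)
-14*o(-4, f(2, -3)) + w(6)*8 = -28*(8 + (-3 + 2))/(-1 + 2*(-4)) + (6*(1 + 6))*8 = -28*(8 - 1)/(-1 - 8) + (6*7)*8 = -28*7/(-9) + 42*8 = -28*(-1)*7/9 + 336 = -14*(-14/9) + 336 = 196/9 + 336 = 3220/9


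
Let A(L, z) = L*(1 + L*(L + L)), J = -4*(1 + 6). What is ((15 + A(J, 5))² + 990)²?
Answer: 3719898652869646641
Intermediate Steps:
J = -28 (J = -4*7 = -28)
A(L, z) = L*(1 + 2*L²) (A(L, z) = L*(1 + L*(2*L)) = L*(1 + 2*L²))
((15 + A(J, 5))² + 990)² = ((15 + (-28 + 2*(-28)³))² + 990)² = ((15 + (-28 + 2*(-21952)))² + 990)² = ((15 + (-28 - 43904))² + 990)² = ((15 - 43932)² + 990)² = ((-43917)² + 990)² = (1928702889 + 990)² = 1928703879² = 3719898652869646641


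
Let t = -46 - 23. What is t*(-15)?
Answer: 1035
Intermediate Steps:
t = -69
t*(-15) = -69*(-15) = 1035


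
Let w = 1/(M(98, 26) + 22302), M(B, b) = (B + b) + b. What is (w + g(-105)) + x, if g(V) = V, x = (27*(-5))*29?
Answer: -90257039/22452 ≈ -4020.0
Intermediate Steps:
x = -3915 (x = -135*29 = -3915)
M(B, b) = B + 2*b
w = 1/22452 (w = 1/((98 + 2*26) + 22302) = 1/((98 + 52) + 22302) = 1/(150 + 22302) = 1/22452 ≈ 4.4539e-5)
(w + g(-105)) + x = (1/22452 - 105) - 3915 = -2357459/22452 - 3915 = -90257039/22452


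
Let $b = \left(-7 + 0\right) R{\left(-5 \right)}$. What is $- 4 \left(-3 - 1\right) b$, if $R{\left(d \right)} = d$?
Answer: $560$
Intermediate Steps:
$b = 35$ ($b = \left(-7 + 0\right) \left(-5\right) = \left(-7\right) \left(-5\right) = 35$)
$- 4 \left(-3 - 1\right) b = - 4 \left(-3 - 1\right) 35 = \left(-4\right) \left(-4\right) 35 = 16 \cdot 35 = 560$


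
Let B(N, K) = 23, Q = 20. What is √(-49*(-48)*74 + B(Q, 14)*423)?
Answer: √183777 ≈ 428.69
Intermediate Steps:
√(-49*(-48)*74 + B(Q, 14)*423) = √(-49*(-48)*74 + 23*423) = √(2352*74 + 9729) = √(174048 + 9729) = √183777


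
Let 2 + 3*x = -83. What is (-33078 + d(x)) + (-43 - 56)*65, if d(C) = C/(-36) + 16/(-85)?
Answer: -362723843/9180 ≈ -39512.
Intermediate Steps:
x = -85/3 (x = -2/3 + (1/3)*(-83) = -2/3 - 83/3 = -85/3 ≈ -28.333)
d(C) = -16/85 - C/36 (d(C) = C*(-1/36) + 16*(-1/85) = -C/36 - 16/85 = -16/85 - C/36)
(-33078 + d(x)) + (-43 - 56)*65 = (-33078 + (-16/85 - 1/36*(-85/3))) + (-43 - 56)*65 = (-33078 + (-16/85 + 85/108)) - 99*65 = (-33078 + 5497/9180) - 6435 = -303650543/9180 - 6435 = -362723843/9180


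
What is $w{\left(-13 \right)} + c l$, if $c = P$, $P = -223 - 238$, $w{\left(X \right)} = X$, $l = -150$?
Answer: $69137$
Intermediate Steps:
$P = -461$ ($P = -223 - 238 = -461$)
$c = -461$
$w{\left(-13 \right)} + c l = -13 - -69150 = -13 + 69150 = 69137$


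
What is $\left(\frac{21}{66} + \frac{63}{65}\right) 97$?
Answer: $\frac{178577}{1430} \approx 124.88$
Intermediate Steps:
$\left(\frac{21}{66} + \frac{63}{65}\right) 97 = \left(21 \cdot \frac{1}{66} + 63 \cdot \frac{1}{65}\right) 97 = \left(\frac{7}{22} + \frac{63}{65}\right) 97 = \frac{1841}{1430} \cdot 97 = \frac{178577}{1430}$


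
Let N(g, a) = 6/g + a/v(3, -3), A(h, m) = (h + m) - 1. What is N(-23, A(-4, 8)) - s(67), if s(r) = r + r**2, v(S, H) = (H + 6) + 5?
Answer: -838283/184 ≈ -4555.9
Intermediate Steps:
v(S, H) = 11 + H (v(S, H) = (6 + H) + 5 = 11 + H)
A(h, m) = -1 + h + m
N(g, a) = 6/g + a/8 (N(g, a) = 6/g + a/(11 - 3) = 6/g + a/8)
N(-23, A(-4, 8)) - s(67) = (6/(-23) + (-1 - 4 + 8)/8) - 67*(1 + 67) = (6*(-1/23) + (1/8)*3) - 67*68 = (-6/23 + 3/8) - 1*4556 = 21/184 - 4556 = -838283/184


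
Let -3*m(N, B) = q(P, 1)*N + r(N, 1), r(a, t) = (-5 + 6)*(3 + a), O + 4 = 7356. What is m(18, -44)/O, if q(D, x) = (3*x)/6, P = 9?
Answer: -5/3676 ≈ -0.0013602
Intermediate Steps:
O = 7352 (O = -4 + 7356 = 7352)
r(a, t) = 3 + a (r(a, t) = 1*(3 + a) = 3 + a)
q(D, x) = x/2 (q(D, x) = (3*x)*(1/6) = x/2)
m(N, B) = -1 - N/2 (m(N, B) = -(((1/2)*1)*N + (3 + N))/3 = -(N/2 + (3 + N))/3 = -(3 + 3*N/2)/3 = -1 - N/2)
m(18, -44)/O = (-1 - 1/2*18)/7352 = (-1 - 9)*(1/7352) = -10*1/7352 = -5/3676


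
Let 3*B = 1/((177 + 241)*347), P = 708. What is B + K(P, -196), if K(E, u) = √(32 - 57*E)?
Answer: 1/435138 + 2*I*√10081 ≈ 2.2981e-6 + 200.81*I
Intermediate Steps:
B = 1/435138 (B = 1/(3*(((177 + 241)*347))) = 1/(3*((418*347))) = (⅓)/145046 = (⅓)*(1/145046) = 1/435138 ≈ 2.2981e-6)
B + K(P, -196) = 1/435138 + √(32 - 57*708) = 1/435138 + √(32 - 40356) = 1/435138 + √(-40324) = 1/435138 + 2*I*√10081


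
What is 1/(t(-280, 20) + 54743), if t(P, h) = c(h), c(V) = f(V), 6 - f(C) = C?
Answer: 1/54729 ≈ 1.8272e-5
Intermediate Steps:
f(C) = 6 - C
c(V) = 6 - V
t(P, h) = 6 - h
1/(t(-280, 20) + 54743) = 1/((6 - 1*20) + 54743) = 1/((6 - 20) + 54743) = 1/(-14 + 54743) = 1/54729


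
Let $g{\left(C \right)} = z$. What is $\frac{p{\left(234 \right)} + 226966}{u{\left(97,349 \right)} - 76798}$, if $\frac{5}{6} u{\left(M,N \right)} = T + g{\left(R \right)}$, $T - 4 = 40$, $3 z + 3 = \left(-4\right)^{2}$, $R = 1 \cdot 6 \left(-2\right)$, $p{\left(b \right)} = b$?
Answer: $- \frac{11360}{3837} \approx -2.9606$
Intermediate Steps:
$R = -12$ ($R = 6 \left(-2\right) = -12$)
$z = \frac{13}{3}$ ($z = -1 + \frac{\left(-4\right)^{2}}{3} = -1 + \frac{1}{3} \cdot 16 = -1 + \frac{16}{3} = \frac{13}{3} \approx 4.3333$)
$g{\left(C \right)} = \frac{13}{3}$
$T = 44$ ($T = 4 + 40 = 44$)
$u{\left(M,N \right)} = 58$ ($u{\left(M,N \right)} = \frac{6 \left(44 + \frac{13}{3}\right)}{5} = \frac{6}{5} \cdot \frac{145}{3} = 58$)
$\frac{p{\left(234 \right)} + 226966}{u{\left(97,349 \right)} - 76798} = \frac{234 + 226966}{58 - 76798} = \frac{227200}{-76740} = 227200 \left(- \frac{1}{76740}\right) = - \frac{11360}{3837}$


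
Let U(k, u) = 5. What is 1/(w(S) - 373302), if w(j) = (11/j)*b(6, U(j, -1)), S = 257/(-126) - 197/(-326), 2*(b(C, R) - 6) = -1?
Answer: -2680/1000562319 ≈ -2.6785e-6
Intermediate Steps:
b(C, R) = 11/2 (b(C, R) = 6 + (½)*(-1) = 6 - ½ = 11/2)
S = -14740/10269 (S = 257*(-1/126) - 197*(-1/326) = -257/126 + 197/326 = -14740/10269 ≈ -1.4354)
w(j) = 121/(2*j) (w(j) = (11/j)*(11/2) = 121/(2*j))
1/(w(S) - 373302) = 1/(121/(2*(-14740/10269)) - 373302) = 1/((121/2)*(-10269/14740) - 373302) = 1/(-112959/2680 - 373302) = 1/(-1000562319/2680) = -2680/1000562319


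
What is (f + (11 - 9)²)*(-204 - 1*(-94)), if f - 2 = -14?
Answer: 880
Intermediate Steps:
f = -12 (f = 2 - 14 = -12)
(f + (11 - 9)²)*(-204 - 1*(-94)) = (-12 + (11 - 9)²)*(-204 - 1*(-94)) = (-12 + 2²)*(-204 + 94) = (-12 + 4)*(-110) = -8*(-110) = 880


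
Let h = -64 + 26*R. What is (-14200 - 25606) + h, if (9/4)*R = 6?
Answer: -119402/3 ≈ -39801.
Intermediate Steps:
R = 8/3 (R = (4/9)*6 = 8/3 ≈ 2.6667)
h = 16/3 (h = -64 + 26*(8/3) = -64 + 208/3 = 16/3 ≈ 5.3333)
(-14200 - 25606) + h = (-14200 - 25606) + 16/3 = -39806 + 16/3 = -119402/3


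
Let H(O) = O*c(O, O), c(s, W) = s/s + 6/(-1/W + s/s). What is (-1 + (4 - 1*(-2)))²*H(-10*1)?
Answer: -17750/11 ≈ -1613.6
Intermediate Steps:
c(s, W) = 1 + 6/(1 - 1/W) (c(s, W) = 1 + 6/(-1/W + 1) = 1 + 6/(1 - 1/W))
H(O) = O*(-1 + 7*O)/(-1 + O) (H(O) = O*((-1 + 7*O)/(-1 + O)) = O*(-1 + 7*O)/(-1 + O))
(-1 + (4 - 1*(-2)))²*H(-10*1) = (-1 + (4 - 1*(-2)))²*((-10*1)*(-1 + 7*(-10*1))/(-1 - 10*1)) = (-1 + (4 + 2))²*(-10*(-1 + 7*(-10))/(-1 - 10)) = (-1 + 6)²*(-10*(-1 - 70)/(-11)) = 5²*(-10*(-1/11)*(-71)) = 25*(-710/11) = -17750/11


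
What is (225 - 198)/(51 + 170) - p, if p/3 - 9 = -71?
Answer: 41133/221 ≈ 186.12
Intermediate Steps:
p = -186 (p = 27 + 3*(-71) = 27 - 213 = -186)
(225 - 198)/(51 + 170) - p = (225 - 198)/(51 + 170) - 1*(-186) = 27/221 + 186 = 41133/221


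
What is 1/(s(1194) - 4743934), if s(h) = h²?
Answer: -1/3318298 ≈ -3.0136e-7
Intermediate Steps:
1/(s(1194) - 4743934) = 1/(1194² - 4743934) = 1/(1425636 - 4743934) = 1/(-3318298) = -1/3318298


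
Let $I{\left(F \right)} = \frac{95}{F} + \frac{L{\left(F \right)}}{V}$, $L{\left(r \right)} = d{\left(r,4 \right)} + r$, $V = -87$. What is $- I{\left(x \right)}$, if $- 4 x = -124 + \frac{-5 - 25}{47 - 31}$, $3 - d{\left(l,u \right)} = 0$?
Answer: $- \frac{386981}{147552} \approx -2.6227$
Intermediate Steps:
$d{\left(l,u \right)} = 3$ ($d{\left(l,u \right)} = 3 - 0 = 3 + 0 = 3$)
$x = \frac{1007}{32}$ ($x = - \frac{-124 + \frac{-5 - 25}{47 - 31}}{4} = - \frac{-124 - \frac{30}{16}}{4} = - \frac{-124 - \frac{15}{8}}{4} = \left(- \frac{1}{4}\right) \left(- \frac{1007}{8}\right) = \frac{1007}{32} \approx 31.469$)
$L{\left(r \right)} = 3 + r$
$I{\left(F \right)} = - \frac{1}{29} + \frac{95}{F} - \frac{F}{87}$ ($I{\left(F \right)} = \frac{95}{F} + \frac{3 + F}{-87} = \frac{95}{F} + \left(3 + F\right) \left(- \frac{1}{87}\right) = \frac{95}{F} - \left(\frac{1}{29} + \frac{F}{87}\right) = - \frac{1}{29} + \frac{95}{F} - \frac{F}{87}$)
$- I{\left(x \right)} = - \frac{8265 - \frac{1007 \left(3 + \frac{1007}{32}\right)}{32}}{87 \cdot \frac{1007}{32}} = - \frac{32 \left(8265 - \frac{1007}{32} \cdot \frac{1103}{32}\right)}{87 \cdot 1007} = - \frac{32 \left(8265 - \frac{1110721}{1024}\right)}{87 \cdot 1007} = - \frac{32 \cdot 7352639}{87 \cdot 1007 \cdot 1024} = \left(-1\right) \frac{386981}{147552} = - \frac{386981}{147552}$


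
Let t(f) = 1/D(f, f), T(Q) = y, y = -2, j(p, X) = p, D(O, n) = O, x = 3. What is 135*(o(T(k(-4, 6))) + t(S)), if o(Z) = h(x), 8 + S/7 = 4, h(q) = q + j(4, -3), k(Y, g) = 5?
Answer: 26325/28 ≈ 940.18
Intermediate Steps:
h(q) = 4 + q (h(q) = q + 4 = 4 + q)
T(Q) = -2
S = -28 (S = -56 + 7*4 = -56 + 28 = -28)
o(Z) = 7 (o(Z) = 4 + 3 = 7)
t(f) = 1/f
135*(o(T(k(-4, 6))) + t(S)) = 135*(7 + 1/(-28)) = 135*(7 - 1/28) = 135*(195/28) = 26325/28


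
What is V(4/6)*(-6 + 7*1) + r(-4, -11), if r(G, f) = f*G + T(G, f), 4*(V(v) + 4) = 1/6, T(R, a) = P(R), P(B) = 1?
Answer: 985/24 ≈ 41.042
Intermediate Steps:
T(R, a) = 1
V(v) = -95/24 (V(v) = -4 + (1/4)/6 = -4 + (1/4)*(1/6) = -4 + 1/24 = -95/24)
r(G, f) = 1 + G*f (r(G, f) = f*G + 1 = G*f + 1 = 1 + G*f)
V(4/6)*(-6 + 7*1) + r(-4, -11) = -95*(-6 + 7*1)/24 + (1 - 4*(-11)) = -95*(-6 + 7)/24 + (1 + 44) = -95/24*1 + 45 = -95/24 + 45 = 985/24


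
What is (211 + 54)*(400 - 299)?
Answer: 26765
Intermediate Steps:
(211 + 54)*(400 - 299) = 265*101 = 26765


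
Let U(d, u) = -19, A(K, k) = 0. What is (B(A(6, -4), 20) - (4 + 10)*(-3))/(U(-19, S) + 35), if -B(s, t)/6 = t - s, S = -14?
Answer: -39/8 ≈ -4.8750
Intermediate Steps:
B(s, t) = -6*t + 6*s (B(s, t) = -6*(t - s) = -6*t + 6*s)
(B(A(6, -4), 20) - (4 + 10)*(-3))/(U(-19, S) + 35) = ((-6*20 + 6*0) - (4 + 10)*(-3))/(-19 + 35) = ((-120 + 0) - 1*14*(-3))/16 = (-120 - 14*(-3))*(1/16) = (-120 + 42)*(1/16) = -78*1/16 = -39/8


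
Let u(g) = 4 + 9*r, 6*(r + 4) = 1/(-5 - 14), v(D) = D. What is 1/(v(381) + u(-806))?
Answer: 38/13259 ≈ 0.0028660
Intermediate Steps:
r = -457/114 (r = -4 + 1/(6*(-5 - 14)) = -4 + (⅙)/(-19) = -4 + (⅙)*(-1/19) = -4 - 1/114 = -457/114 ≈ -4.0088)
u(g) = -1219/38 (u(g) = 4 + 9*(-457/114) = 4 - 1371/38 = -1219/38)
1/(v(381) + u(-806)) = 1/(381 - 1219/38) = 1/(13259/38) = 38/13259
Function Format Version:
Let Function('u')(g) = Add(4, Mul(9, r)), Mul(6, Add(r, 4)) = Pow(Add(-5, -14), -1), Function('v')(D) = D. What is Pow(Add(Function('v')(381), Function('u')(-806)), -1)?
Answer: Rational(38, 13259) ≈ 0.0028660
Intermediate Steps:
r = Rational(-457, 114) (r = Add(-4, Mul(Rational(1, 6), Pow(Add(-5, -14), -1))) = Add(-4, Mul(Rational(1, 6), Pow(-19, -1))) = Add(-4, Mul(Rational(1, 6), Rational(-1, 19))) = Add(-4, Rational(-1, 114)) = Rational(-457, 114) ≈ -4.0088)
Function('u')(g) = Rational(-1219, 38) (Function('u')(g) = Add(4, Mul(9, Rational(-457, 114))) = Add(4, Rational(-1371, 38)) = Rational(-1219, 38))
Pow(Add(Function('v')(381), Function('u')(-806)), -1) = Pow(Add(381, Rational(-1219, 38)), -1) = Pow(Rational(13259, 38), -1) = Rational(38, 13259)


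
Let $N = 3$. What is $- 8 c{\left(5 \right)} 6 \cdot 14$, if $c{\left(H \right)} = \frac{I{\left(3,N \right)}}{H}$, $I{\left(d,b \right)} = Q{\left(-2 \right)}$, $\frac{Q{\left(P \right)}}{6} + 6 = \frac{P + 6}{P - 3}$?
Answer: $\frac{137088}{25} \approx 5483.5$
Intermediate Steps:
$Q{\left(P \right)} = -36 + \frac{6 \left(6 + P\right)}{-3 + P}$ ($Q{\left(P \right)} = -36 + 6 \frac{P + 6}{P - 3} = -36 + 6 \frac{6 + P}{-3 + P} = -36 + \frac{6 \left(6 + P\right)}{-3 + P}$)
$I{\left(d,b \right)} = - \frac{204}{5}$ ($I{\left(d,b \right)} = \frac{6 \left(24 - -10\right)}{-3 - 2} = \frac{6 \left(24 + 10\right)}{-5} = 6 \left(- \frac{1}{5}\right) 34 = - \frac{204}{5}$)
$c{\left(H \right)} = - \frac{204}{5 H}$
$- 8 c{\left(5 \right)} 6 \cdot 14 = - 8 \left(- \frac{204}{5 \cdot 5}\right) 6 \cdot 14 = - 8 \left(\left(- \frac{204}{5}\right) \frac{1}{5}\right) 6 \cdot 14 = \left(-8\right) \left(- \frac{204}{25}\right) 6 \cdot 14 = \frac{1632}{25} \cdot 6 \cdot 14 = \frac{9792}{25} \cdot 14 = \frac{137088}{25}$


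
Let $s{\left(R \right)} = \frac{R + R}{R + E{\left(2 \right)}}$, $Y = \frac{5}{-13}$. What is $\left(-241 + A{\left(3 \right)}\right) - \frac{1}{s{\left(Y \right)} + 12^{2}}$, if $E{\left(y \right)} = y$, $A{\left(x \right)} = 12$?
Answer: $- \frac{690227}{3014} \approx -229.01$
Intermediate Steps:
$Y = - \frac{5}{13}$ ($Y = 5 \left(- \frac{1}{13}\right) = - \frac{5}{13} \approx -0.38462$)
$s{\left(R \right)} = \frac{2 R}{2 + R}$ ($s{\left(R \right)} = \frac{R + R}{R + 2} = \frac{2 R}{2 + R}$)
$\left(-241 + A{\left(3 \right)}\right) - \frac{1}{s{\left(Y \right)} + 12^{2}} = \left(-241 + 12\right) - \frac{1}{2 \left(- \frac{5}{13}\right) \frac{1}{2 - \frac{5}{13}} + 12^{2}} = -229 - \frac{1}{2 \left(- \frac{5}{13}\right) \frac{1}{\frac{21}{13}} + 144} = -229 - \frac{1}{2 \left(- \frac{5}{13}\right) \frac{13}{21} + 144} = -229 - \frac{1}{- \frac{10}{21} + 144} = -229 - \frac{1}{\frac{3014}{21}} = -229 - \frac{21}{3014} = - \frac{690227}{3014}$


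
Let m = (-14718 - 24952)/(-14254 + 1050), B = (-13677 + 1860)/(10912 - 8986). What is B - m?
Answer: -3228279/353207 ≈ -9.1399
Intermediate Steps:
B = -1313/214 (B = -11817/1926 = -11817*1/1926 = -1313/214 ≈ -6.1355)
m = 19835/6602 (m = -39670/(-13204) = -39670*(-1/13204) = 19835/6602 ≈ 3.0044)
B - m = -1313/214 - 1*19835/6602 = -1313/214 - 19835/6602 = -3228279/353207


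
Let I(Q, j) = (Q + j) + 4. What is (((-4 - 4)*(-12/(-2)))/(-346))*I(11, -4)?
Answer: 264/173 ≈ 1.5260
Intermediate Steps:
I(Q, j) = 4 + Q + j
(((-4 - 4)*(-12/(-2)))/(-346))*I(11, -4) = (((-4 - 4)*(-12/(-2)))/(-346))*(4 + 11 - 4) = (-(-96)*(-1)/2*(-1/346))*11 = (-8*6*(-1/346))*11 = -48*(-1/346)*11 = (24/173)*11 = 264/173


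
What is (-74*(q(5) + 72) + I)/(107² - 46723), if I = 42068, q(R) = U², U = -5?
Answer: -5815/5879 ≈ -0.98911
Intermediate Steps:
q(R) = 25 (q(R) = (-5)² = 25)
(-74*(q(5) + 72) + I)/(107² - 46723) = (-74*(25 + 72) + 42068)/(107² - 46723) = (-74*97 + 42068)/(11449 - 46723) = (-7178 + 42068)/(-35274) = 34890*(-1/35274) = -5815/5879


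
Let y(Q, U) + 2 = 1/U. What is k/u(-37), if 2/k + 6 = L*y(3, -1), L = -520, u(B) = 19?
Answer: 1/14763 ≈ 6.7737e-5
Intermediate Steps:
y(Q, U) = -2 + 1/U
k = 1/777 (k = 2/(-6 - 520*(-2 + 1/(-1))) = 2/(-6 - 520*(-2 - 1)) = 2/(-6 - 520*(-3)) = 2/(-6 + 1560) = 2/1554 = 2*(1/1554) = 1/777 ≈ 0.0012870)
k/u(-37) = (1/777)/19 = (1/777)*(1/19) = 1/14763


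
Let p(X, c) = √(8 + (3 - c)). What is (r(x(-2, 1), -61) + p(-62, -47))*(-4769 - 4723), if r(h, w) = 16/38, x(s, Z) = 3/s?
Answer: -75936/19 - 9492*√58 ≈ -76286.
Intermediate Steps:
p(X, c) = √(11 - c)
r(h, w) = 8/19 (r(h, w) = 16*(1/38) = 8/19)
(r(x(-2, 1), -61) + p(-62, -47))*(-4769 - 4723) = (8/19 + √(11 - 1*(-47)))*(-4769 - 4723) = (8/19 + √(11 + 47))*(-9492) = (8/19 + √58)*(-9492) = -75936/19 - 9492*√58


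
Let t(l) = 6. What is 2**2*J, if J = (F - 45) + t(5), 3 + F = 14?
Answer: -112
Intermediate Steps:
F = 11 (F = -3 + 14 = 11)
J = -28 (J = (11 - 45) + 6 = -34 + 6 = -28)
2**2*J = 2**2*(-28) = 4*(-28) = -112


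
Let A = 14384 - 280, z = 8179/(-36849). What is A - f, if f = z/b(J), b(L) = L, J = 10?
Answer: 5197191139/368490 ≈ 14104.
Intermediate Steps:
z = -8179/36849 (z = 8179*(-1/36849) = -8179/36849 ≈ -0.22196)
A = 14104
f = -8179/368490 (f = -8179/36849/10 = -8179/36849*⅒ = -8179/368490 ≈ -0.022196)
A - f = 14104 - 1*(-8179/368490) = 14104 + 8179/368490 = 5197191139/368490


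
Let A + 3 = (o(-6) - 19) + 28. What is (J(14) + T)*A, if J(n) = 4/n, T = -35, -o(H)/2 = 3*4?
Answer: 4374/7 ≈ 624.86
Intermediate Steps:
o(H) = -24 (o(H) = -6*4 = -2*12 = -24)
A = -18 (A = -3 + ((-24 - 19) + 28) = -3 + (-43 + 28) = -3 - 15 = -18)
(J(14) + T)*A = (4/14 - 35)*(-18) = (4*(1/14) - 35)*(-18) = (2/7 - 35)*(-18) = -243/7*(-18) = 4374/7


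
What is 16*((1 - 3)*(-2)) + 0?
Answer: 64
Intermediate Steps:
16*((1 - 3)*(-2)) + 0 = 16*(-2*(-2)) + 0 = 16*4 + 0 = 64 + 0 = 64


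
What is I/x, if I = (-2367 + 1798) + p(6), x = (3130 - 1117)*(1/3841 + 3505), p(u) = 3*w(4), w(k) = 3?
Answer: -1075480/13550213589 ≈ -7.9370e-5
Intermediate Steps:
p(u) = 9 (p(u) = 3*3 = 9)
x = 27100427178/3841 (x = 2013*(1/3841 + 3505) = 2013*(13462706/3841) = 27100427178/3841 ≈ 7.0556e+6)
I = -560 (I = (-2367 + 1798) + 9 = -569 + 9 = -560)
I/x = -560/27100427178/3841 = -560*3841/27100427178 = -1075480/13550213589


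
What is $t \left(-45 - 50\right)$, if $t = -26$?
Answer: $2470$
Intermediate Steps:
$t \left(-45 - 50\right) = - 26 \left(-45 - 50\right) = \left(-26\right) \left(-95\right) = 2470$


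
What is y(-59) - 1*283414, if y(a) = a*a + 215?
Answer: -279718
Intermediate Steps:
y(a) = 215 + a**2 (y(a) = a**2 + 215 = 215 + a**2)
y(-59) - 1*283414 = (215 + (-59)**2) - 1*283414 = (215 + 3481) - 283414 = 3696 - 283414 = -279718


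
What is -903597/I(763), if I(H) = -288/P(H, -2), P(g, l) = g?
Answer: 229814837/96 ≈ 2.3939e+6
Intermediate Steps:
I(H) = -288/H
-903597/I(763) = -903597/((-288/763)) = -903597/((-288*1/763)) = -903597/(-288/763) = -903597*(-763/288) = 229814837/96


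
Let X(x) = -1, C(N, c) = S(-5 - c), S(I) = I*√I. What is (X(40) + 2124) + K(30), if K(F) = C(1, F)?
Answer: 2123 - 35*I*√35 ≈ 2123.0 - 207.06*I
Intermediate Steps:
S(I) = I^(3/2)
C(N, c) = (-5 - c)^(3/2)
K(F) = (-5 - F)^(3/2)
(X(40) + 2124) + K(30) = (-1 + 2124) + (-5 - 1*30)^(3/2) = 2123 + (-5 - 30)^(3/2) = 2123 + (-35)^(3/2) = 2123 - 35*I*√35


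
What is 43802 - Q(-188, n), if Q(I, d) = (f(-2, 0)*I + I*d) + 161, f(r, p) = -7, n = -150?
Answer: 14125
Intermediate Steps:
Q(I, d) = 161 - 7*I + I*d (Q(I, d) = (-7*I + I*d) + 161 = 161 - 7*I + I*d)
43802 - Q(-188, n) = 43802 - (161 - 7*(-188) - 188*(-150)) = 43802 - (161 + 1316 + 28200) = 43802 - 1*29677 = 43802 - 29677 = 14125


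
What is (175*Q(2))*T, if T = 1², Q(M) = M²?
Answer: 700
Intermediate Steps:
T = 1
(175*Q(2))*T = (175*2²)*1 = (175*4)*1 = 700*1 = 700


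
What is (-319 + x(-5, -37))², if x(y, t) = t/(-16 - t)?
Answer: 45373696/441 ≈ 1.0289e+5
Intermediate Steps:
(-319 + x(-5, -37))² = (-319 - 1*(-37)/(16 - 37))² = (-319 - 1*(-37)/(-21))² = (-319 - 1*(-37)*(-1/21))² = (-319 - 37/21)² = (-6736/21)² = 45373696/441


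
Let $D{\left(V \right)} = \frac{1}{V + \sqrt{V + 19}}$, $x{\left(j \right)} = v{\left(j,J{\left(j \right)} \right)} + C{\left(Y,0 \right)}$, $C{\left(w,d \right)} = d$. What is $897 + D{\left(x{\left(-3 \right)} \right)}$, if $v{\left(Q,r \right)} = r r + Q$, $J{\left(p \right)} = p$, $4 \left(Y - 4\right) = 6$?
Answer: $\frac{9868}{11} \approx 897.09$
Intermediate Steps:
$Y = \frac{11}{2}$ ($Y = 4 + \frac{1}{4} \cdot 6 = 4 + \frac{3}{2} = \frac{11}{2} \approx 5.5$)
$v{\left(Q,r \right)} = Q + r^{2}$ ($v{\left(Q,r \right)} = r^{2} + Q = Q + r^{2}$)
$x{\left(j \right)} = j + j^{2}$ ($x{\left(j \right)} = \left(j + j^{2}\right) + 0 = j + j^{2}$)
$D{\left(V \right)} = \frac{1}{V + \sqrt{19 + V}}$
$897 + D{\left(x{\left(-3 \right)} \right)} = 897 + \frac{1}{- 3 \left(1 - 3\right) + \sqrt{19 - 3 \left(1 - 3\right)}} = 897 + \frac{1}{\left(-3\right) \left(-2\right) + \sqrt{19 - -6}} = 897 + \frac{1}{6 + \sqrt{19 + 6}} = 897 + \frac{1}{6 + \sqrt{25}} = 897 + \frac{1}{6 + 5} = 897 + \frac{1}{11} = \frac{9868}{11}$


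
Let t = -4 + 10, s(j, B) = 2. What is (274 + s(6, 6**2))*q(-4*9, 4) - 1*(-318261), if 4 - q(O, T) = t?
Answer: 317709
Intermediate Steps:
t = 6
q(O, T) = -2 (q(O, T) = 4 - 1*6 = 4 - 6 = -2)
(274 + s(6, 6**2))*q(-4*9, 4) - 1*(-318261) = (274 + 2)*(-2) - 1*(-318261) = 276*(-2) + 318261 = -552 + 318261 = 317709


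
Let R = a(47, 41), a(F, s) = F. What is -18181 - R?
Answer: -18228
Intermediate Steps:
R = 47
-18181 - R = -18181 - 1*47 = -18181 - 47 = -18228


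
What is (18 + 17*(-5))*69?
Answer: -4623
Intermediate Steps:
(18 + 17*(-5))*69 = (18 - 85)*69 = -67*69 = -4623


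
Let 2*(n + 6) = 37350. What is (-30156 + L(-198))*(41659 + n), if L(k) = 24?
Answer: -1817803296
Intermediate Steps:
n = 18669 (n = -6 + (½)*37350 = -6 + 18675 = 18669)
(-30156 + L(-198))*(41659 + n) = (-30156 + 24)*(41659 + 18669) = -30132*60328 = -1817803296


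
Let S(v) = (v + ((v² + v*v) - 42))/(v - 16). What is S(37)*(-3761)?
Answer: -3426271/7 ≈ -4.8947e+5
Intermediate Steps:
S(v) = (-42 + v + 2*v²)/(-16 + v) (S(v) = (v + ((v² + v²) - 42))/(-16 + v) = (v + (2*v² - 42))/(-16 + v) = (v + (-42 + 2*v²))/(-16 + v) = (-42 + v + 2*v²)/(-16 + v))
S(37)*(-3761) = ((-42 + 37 + 2*37²)/(-16 + 37))*(-3761) = ((-42 + 37 + 2*1369)/21)*(-3761) = ((-42 + 37 + 2738)/21)*(-3761) = ((1/21)*2733)*(-3761) = (911/7)*(-3761) = -3426271/7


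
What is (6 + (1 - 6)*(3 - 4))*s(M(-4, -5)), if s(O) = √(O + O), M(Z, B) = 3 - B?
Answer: 44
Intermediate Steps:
s(O) = √2*√O (s(O) = √(2*O) = √2*√O)
(6 + (1 - 6)*(3 - 4))*s(M(-4, -5)) = (6 + (1 - 6)*(3 - 4))*(√2*√(3 - 1*(-5))) = (6 - 5*(-1))*(√2*√(3 + 5)) = (6 + 5)*(√2*√8) = 11*(√2*(2*√2)) = 11*4 = 44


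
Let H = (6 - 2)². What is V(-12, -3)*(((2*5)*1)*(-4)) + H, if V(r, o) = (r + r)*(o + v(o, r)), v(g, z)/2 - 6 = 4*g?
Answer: -14384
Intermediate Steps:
v(g, z) = 12 + 8*g (v(g, z) = 12 + 2*(4*g) = 12 + 8*g)
V(r, o) = 2*r*(12 + 9*o) (V(r, o) = (r + r)*(o + (12 + 8*o)) = (2*r)*(12 + 9*o) = 2*r*(12 + 9*o))
H = 16 (H = 4² = 16)
V(-12, -3)*(((2*5)*1)*(-4)) + H = (6*(-12)*(4 + 3*(-3)))*(((2*5)*1)*(-4)) + 16 = (6*(-12)*(4 - 9))*((10*1)*(-4)) + 16 = (6*(-12)*(-5))*(10*(-4)) + 16 = 360*(-40) + 16 = -14400 + 16 = -14384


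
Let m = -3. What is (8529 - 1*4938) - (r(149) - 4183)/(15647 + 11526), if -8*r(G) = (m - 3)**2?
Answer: 195164861/54346 ≈ 3591.2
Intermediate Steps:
r(G) = -9/2 (r(G) = -(-3 - 3)**2/8 = -1/8*(-6)**2 = -1/8*36 = -9/2)
(8529 - 1*4938) - (r(149) - 4183)/(15647 + 11526) = (8529 - 1*4938) - (-9/2 - 4183)/(15647 + 11526) = (8529 - 4938) - (-8375)/(2*27173) = 3591 - (-8375)/(2*27173) = 3591 - 1*(-8375/54346) = 3591 + 8375/54346 = 195164861/54346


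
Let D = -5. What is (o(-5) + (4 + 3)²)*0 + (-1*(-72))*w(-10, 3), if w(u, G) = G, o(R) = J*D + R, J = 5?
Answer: 216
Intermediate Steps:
o(R) = -25 + R (o(R) = 5*(-5) + R = -25 + R)
(o(-5) + (4 + 3)²)*0 + (-1*(-72))*w(-10, 3) = ((-25 - 5) + (4 + 3)²)*0 - 1*(-72)*3 = (-30 + 7²)*0 + 72*3 = (-30 + 49)*0 + 216 = 19*0 + 216 = 0 + 216 = 216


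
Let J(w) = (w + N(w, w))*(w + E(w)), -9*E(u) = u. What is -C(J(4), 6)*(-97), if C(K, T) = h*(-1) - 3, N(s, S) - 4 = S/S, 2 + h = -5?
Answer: 388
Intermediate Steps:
h = -7 (h = -2 - 5 = -7)
E(u) = -u/9
N(s, S) = 5 (N(s, S) = 4 + S/S = 4 + 1 = 5)
J(w) = 8*w*(5 + w)/9 (J(w) = (w + 5)*(w - w/9) = (5 + w)*(8*w/9) = 8*w*(5 + w)/9)
C(K, T) = 4 (C(K, T) = -7*(-1) - 3 = 7 - 3 = 4)
-C(J(4), 6)*(-97) = -4*(-97) = -1*(-388) = 388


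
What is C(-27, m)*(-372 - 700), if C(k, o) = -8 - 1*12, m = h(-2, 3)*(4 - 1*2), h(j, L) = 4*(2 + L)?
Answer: 21440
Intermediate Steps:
h(j, L) = 8 + 4*L
m = 40 (m = (8 + 4*3)*(4 - 1*2) = (8 + 12)*(4 - 2) = 20*2 = 40)
C(k, o) = -20 (C(k, o) = -8 - 12 = -20)
C(-27, m)*(-372 - 700) = -20*(-372 - 700) = -20*(-1072) = 21440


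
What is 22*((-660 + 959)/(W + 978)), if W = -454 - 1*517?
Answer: 6578/7 ≈ 939.71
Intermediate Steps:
W = -971 (W = -454 - 517 = -971)
22*((-660 + 959)/(W + 978)) = 22*((-660 + 959)/(-971 + 978)) = 22*(299/7) = 6578/7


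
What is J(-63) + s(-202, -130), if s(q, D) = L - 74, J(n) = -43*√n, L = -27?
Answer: -101 - 129*I*√7 ≈ -101.0 - 341.3*I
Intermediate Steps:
s(q, D) = -101 (s(q, D) = -27 - 74 = -101)
J(-63) + s(-202, -130) = -129*I*√7 - 101 = -101 - 129*I*√7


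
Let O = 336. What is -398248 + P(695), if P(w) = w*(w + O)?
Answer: 318297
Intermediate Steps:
P(w) = w*(336 + w) (P(w) = w*(w + 336) = w*(336 + w))
-398248 + P(695) = -398248 + 695*(336 + 695) = -398248 + 695*1031 = -398248 + 716545 = 318297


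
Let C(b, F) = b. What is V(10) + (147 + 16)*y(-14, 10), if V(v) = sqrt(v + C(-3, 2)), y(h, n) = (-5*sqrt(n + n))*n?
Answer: sqrt(7) - 16300*sqrt(5) ≈ -36445.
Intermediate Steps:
y(h, n) = -5*sqrt(2)*n**(3/2) (y(h, n) = (-5*sqrt(2)*sqrt(n))*n = -5*sqrt(2)*n**(3/2))
V(v) = sqrt(-3 + v) (V(v) = sqrt(v - 3) = sqrt(-3 + v))
V(10) + (147 + 16)*y(-14, 10) = sqrt(-3 + 10) + (147 + 16)*(-5*sqrt(2)*10**(3/2)) = sqrt(7) + 163*(-5*sqrt(2)*10*sqrt(10)) = sqrt(7) + 163*(-100*sqrt(5)) = sqrt(7) - 16300*sqrt(5)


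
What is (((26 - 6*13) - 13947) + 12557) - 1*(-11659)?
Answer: 10217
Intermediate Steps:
(((26 - 6*13) - 13947) + 12557) - 1*(-11659) = (((26 - 78) - 13947) + 12557) + 11659 = ((-52 - 13947) + 12557) + 11659 = (-13999 + 12557) + 11659 = -1442 + 11659 = 10217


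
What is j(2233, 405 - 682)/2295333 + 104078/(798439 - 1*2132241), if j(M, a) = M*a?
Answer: -531952445428/1530759873033 ≈ -0.34751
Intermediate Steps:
j(2233, 405 - 682)/2295333 + 104078/(798439 - 1*2132241) = (2233*(405 - 682))/2295333 + 104078/(798439 - 1*2132241) = (2233*(-277))*(1/2295333) + 104078/(798439 - 2132241) = -618541*1/2295333 + 104078/(-1333802) = -618541/2295333 + 104078*(-1/1333802) = -618541/2295333 - 52039/666901 = -531952445428/1530759873033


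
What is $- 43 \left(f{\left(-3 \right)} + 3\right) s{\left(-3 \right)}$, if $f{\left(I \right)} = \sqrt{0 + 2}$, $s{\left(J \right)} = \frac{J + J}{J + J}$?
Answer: $-129 - 43 \sqrt{2} \approx -189.81$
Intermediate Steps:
$s{\left(J \right)} = 1$ ($s{\left(J \right)} = \frac{2 J}{2 J} = 2 J \frac{1}{2 J} = 1$)
$f{\left(I \right)} = \sqrt{2}$
$- 43 \left(f{\left(-3 \right)} + 3\right) s{\left(-3 \right)} = - 43 \left(\sqrt{2} + 3\right) 1 = - 43 \left(3 + \sqrt{2}\right) 1 = - 43 \left(3 + \sqrt{2}\right) = -129 - 43 \sqrt{2}$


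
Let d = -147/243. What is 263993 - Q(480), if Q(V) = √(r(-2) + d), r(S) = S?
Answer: 263993 - I*√211/9 ≈ 2.6399e+5 - 1.614*I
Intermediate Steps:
d = -49/81 (d = -147*1/243 = -49/81 ≈ -0.60494)
Q(V) = I*√211/9 (Q(V) = √(-2 - 49/81) = √(-211/81) = I*√211/9)
263993 - Q(480) = 263993 - I*√211/9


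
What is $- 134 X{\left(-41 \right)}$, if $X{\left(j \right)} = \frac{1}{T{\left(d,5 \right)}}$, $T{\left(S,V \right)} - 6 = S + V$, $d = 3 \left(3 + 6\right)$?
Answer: $- \frac{67}{19} \approx -3.5263$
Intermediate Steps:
$d = 27$ ($d = 3 \cdot 9 = 27$)
$T{\left(S,V \right)} = 6 + S + V$ ($T{\left(S,V \right)} = 6 + \left(S + V\right) = 6 + S + V$)
$X{\left(j \right)} = \frac{1}{38}$ ($X{\left(j \right)} = \frac{1}{6 + 27 + 5} = \frac{1}{38}$)
$- 134 X{\left(-41 \right)} = \left(-134\right) \frac{1}{38} = - \frac{67}{19}$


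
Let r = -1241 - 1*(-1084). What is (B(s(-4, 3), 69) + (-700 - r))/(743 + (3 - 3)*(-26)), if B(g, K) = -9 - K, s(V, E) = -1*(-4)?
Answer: -621/743 ≈ -0.83580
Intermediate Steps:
s(V, E) = 4
r = -157 (r = -1241 + 1084 = -157)
(B(s(-4, 3), 69) + (-700 - r))/(743 + (3 - 3)*(-26)) = ((-9 - 1*69) + (-700 - 1*(-157)))/(743 + (3 - 3)*(-26)) = ((-9 - 69) + (-700 + 157))/(743 + 0*(-26)) = (-78 - 543)/(743 + 0) = -621/743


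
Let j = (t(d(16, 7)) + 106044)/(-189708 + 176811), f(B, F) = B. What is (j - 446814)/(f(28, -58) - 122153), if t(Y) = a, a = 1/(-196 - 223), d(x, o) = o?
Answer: 2414557138637/659944326375 ≈ 3.6587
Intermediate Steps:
a = -1/419 (a = 1/(-419) = -1/419 ≈ -0.0023866)
t(Y) = -1/419
j = -44432435/5403843 (j = (-1/419 + 106044)/(-189708 + 176811) = (44432435/419)/(-12897) = (44432435/419)*(-1/12897) = -44432435/5403843 ≈ -8.2224)
(j - 446814)/(f(28, -58) - 122153) = (-44432435/5403843 - 446814)/(28 - 122153) = -2414557138637/5403843/(-122125) = -2414557138637/5403843*(-1/122125) = 2414557138637/659944326375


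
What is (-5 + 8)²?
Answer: 9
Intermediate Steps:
(-5 + 8)² = 3² = 9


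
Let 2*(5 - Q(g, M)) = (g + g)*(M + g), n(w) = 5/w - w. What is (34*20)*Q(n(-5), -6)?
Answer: 8840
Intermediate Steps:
n(w) = -w + 5/w
Q(g, M) = 5 - g*(M + g) (Q(g, M) = 5 - (g + g)*(M + g)/2 = 5 - 2*g*(M + g)/2 = 5 - g*(M + g))
(34*20)*Q(n(-5), -6) = (34*20)*(5 - (-1*(-5) + 5/(-5))² - 1*(-6)*(-1*(-5) + 5/(-5))) = 680*(5 - (5 + 5*(-⅕))² - 1*(-6)*(5 + 5*(-⅕))) = 680*(5 - (5 - 1)² - 1*(-6)*(5 - 1)) = 680*(5 - 1*4² - 1*(-6)*4) = 680*(5 - 1*16 + 24) = 680*(5 - 16 + 24) = 680*13 = 8840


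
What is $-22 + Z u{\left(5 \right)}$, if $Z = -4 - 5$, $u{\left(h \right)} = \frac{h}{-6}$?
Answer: $- \frac{29}{2} \approx -14.5$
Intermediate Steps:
$u{\left(h \right)} = - \frac{h}{6}$ ($u{\left(h \right)} = h \left(- \frac{1}{6}\right) = - \frac{h}{6}$)
$Z = -9$
$-22 + Z u{\left(5 \right)} = -22 - 9 \left(\left(- \frac{1}{6}\right) 5\right) = -22 - - \frac{15}{2} = -22 + \frac{15}{2} = - \frac{29}{2}$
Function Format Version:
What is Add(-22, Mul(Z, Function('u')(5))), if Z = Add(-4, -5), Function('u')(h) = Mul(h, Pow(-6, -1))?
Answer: Rational(-29, 2) ≈ -14.500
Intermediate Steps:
Function('u')(h) = Mul(Rational(-1, 6), h) (Function('u')(h) = Mul(h, Rational(-1, 6)) = Mul(Rational(-1, 6), h))
Z = -9
Add(-22, Mul(Z, Function('u')(5))) = Add(-22, Mul(-9, Mul(Rational(-1, 6), 5))) = Add(-22, Mul(-9, Rational(-5, 6))) = Add(-22, Rational(15, 2)) = Rational(-29, 2)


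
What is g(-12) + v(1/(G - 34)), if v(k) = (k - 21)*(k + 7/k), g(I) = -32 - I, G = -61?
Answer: 125918796/9025 ≈ 13952.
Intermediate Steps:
v(k) = (-21 + k)*(k + 7/k)
g(-12) + v(1/(G - 34)) = (-32 - 1*(-12)) + (7 + (1/(-61 - 34))² - 147/(1/(-61 - 34)) - 21/(-61 - 34)) = (-32 + 12) + (7 + (1/(-95))² - 147/(1/(-95)) - 21/(-95)) = -20 + (7 + (-1/95)² - 147/(-1/95) - 21*(-1/95)) = -20 + (7 + 1/9025 - 147*(-95) + 21/95) = -20 + (7 + 1/9025 + 13965 + 21/95) = -20 + 126099296/9025 = 125918796/9025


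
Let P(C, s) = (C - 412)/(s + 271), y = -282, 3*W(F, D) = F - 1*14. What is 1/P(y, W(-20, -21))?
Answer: -779/2082 ≈ -0.37416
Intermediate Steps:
W(F, D) = -14/3 + F/3 (W(F, D) = (F - 1*14)/3 = (F - 14)/3 = (-14 + F)/3 = -14/3 + F/3)
P(C, s) = (-412 + C)/(271 + s)
1/P(y, W(-20, -21)) = 1/((-412 - 282)/(271 + (-14/3 + (1/3)*(-20)))) = 1/(-694/(271 + (-14/3 - 20/3))) = 1/(-694/(271 - 34/3)) = 1/(-694/(779/3)) = 1/((3/779)*(-694)) = 1/(-2082/779) = -779/2082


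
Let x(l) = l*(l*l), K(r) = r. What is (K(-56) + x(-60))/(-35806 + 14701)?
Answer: 216056/21105 ≈ 10.237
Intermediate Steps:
x(l) = l**3 (x(l) = l*l**2 = l**3)
(K(-56) + x(-60))/(-35806 + 14701) = (-56 + (-60)**3)/(-35806 + 14701) = (-56 - 216000)/(-21105) = -216056*(-1/21105) = 216056/21105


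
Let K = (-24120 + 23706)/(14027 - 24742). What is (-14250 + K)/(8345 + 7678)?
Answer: -50896112/57228815 ≈ -0.88934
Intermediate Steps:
K = 414/10715 (K = -414/(-10715) = -414*(-1/10715) = 414/10715 ≈ 0.038637)
(-14250 + K)/(8345 + 7678) = (-14250 + 414/10715)/(8345 + 7678) = -152688336/10715/16023 = -152688336/10715*1/16023 = -50896112/57228815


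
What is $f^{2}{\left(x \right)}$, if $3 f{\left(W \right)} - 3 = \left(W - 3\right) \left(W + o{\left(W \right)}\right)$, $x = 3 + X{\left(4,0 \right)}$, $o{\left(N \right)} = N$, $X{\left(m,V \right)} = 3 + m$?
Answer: $\frac{20449}{9} \approx 2272.1$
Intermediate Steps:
$x = 10$ ($x = 3 + \left(3 + 4\right) = 3 + 7 = 10$)
$f{\left(W \right)} = 1 + \frac{2 W \left(-3 + W\right)}{3}$ ($f{\left(W \right)} = 1 + \frac{\left(W - 3\right) \left(W + W\right)}{3} = 1 + \frac{\left(-3 + W\right) 2 W}{3} = 1 + \frac{2 W \left(-3 + W\right)}{3}$)
$f^{2}{\left(x \right)} = \left(1 - 20 + \frac{2 \cdot 10^{2}}{3}\right)^{2} = \left(1 - 20 + \frac{2}{3} \cdot 100\right)^{2} = \left(1 - 20 + \frac{200}{3}\right)^{2} = \left(\frac{143}{3}\right)^{2} = \frac{20449}{9}$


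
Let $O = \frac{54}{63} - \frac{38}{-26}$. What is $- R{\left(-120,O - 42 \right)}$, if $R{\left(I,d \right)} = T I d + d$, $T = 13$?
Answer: $- \frac{5629549}{91} \approx -61863.0$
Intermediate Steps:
$O = \frac{211}{91}$ ($O = 54 \cdot \frac{1}{63} - - \frac{19}{13} = \frac{6}{7} + \frac{19}{13} = \frac{211}{91} \approx 2.3187$)
$R{\left(I,d \right)} = d + 13 I d$ ($R{\left(I,d \right)} = 13 I d + d = d + 13 I d$)
$- R{\left(-120,O - 42 \right)} = - \left(\frac{211}{91} - 42\right) \left(1 + 13 \left(-120\right)\right) = - \frac{\left(-3611\right) \left(1 - 1560\right)}{91} = - \frac{\left(-3611\right) \left(-1559\right)}{91} = \left(-1\right) \frac{5629549}{91} = - \frac{5629549}{91}$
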